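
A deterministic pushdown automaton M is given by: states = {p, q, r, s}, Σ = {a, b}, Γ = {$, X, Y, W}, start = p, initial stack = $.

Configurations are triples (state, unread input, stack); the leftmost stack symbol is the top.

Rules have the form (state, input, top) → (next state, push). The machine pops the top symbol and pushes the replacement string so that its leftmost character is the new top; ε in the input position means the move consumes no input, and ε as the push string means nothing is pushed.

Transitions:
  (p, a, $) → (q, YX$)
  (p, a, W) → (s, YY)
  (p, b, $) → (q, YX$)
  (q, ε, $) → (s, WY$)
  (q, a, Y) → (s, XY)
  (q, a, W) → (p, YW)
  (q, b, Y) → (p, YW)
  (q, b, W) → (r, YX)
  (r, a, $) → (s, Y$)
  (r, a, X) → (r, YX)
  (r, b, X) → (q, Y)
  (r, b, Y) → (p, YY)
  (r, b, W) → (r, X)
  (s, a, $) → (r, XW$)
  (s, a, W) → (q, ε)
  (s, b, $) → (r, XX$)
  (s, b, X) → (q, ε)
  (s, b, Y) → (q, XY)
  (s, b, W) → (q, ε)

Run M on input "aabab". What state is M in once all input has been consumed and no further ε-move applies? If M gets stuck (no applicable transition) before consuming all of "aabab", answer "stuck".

q

(p, aabab, $)
  read a, top $: go to q, push YX$ → (q, abab, YX$)
  read a, top Y: go to s, push XY → (s, bab, XYX$)
  read b, top X: go to q, push ε → (q, ab, YX$)
  read a, top Y: go to s, push XY → (s, b, XYX$)
  read b, top X: go to q, push ε → (q, ε, YX$)
All input consumed; M is in state q.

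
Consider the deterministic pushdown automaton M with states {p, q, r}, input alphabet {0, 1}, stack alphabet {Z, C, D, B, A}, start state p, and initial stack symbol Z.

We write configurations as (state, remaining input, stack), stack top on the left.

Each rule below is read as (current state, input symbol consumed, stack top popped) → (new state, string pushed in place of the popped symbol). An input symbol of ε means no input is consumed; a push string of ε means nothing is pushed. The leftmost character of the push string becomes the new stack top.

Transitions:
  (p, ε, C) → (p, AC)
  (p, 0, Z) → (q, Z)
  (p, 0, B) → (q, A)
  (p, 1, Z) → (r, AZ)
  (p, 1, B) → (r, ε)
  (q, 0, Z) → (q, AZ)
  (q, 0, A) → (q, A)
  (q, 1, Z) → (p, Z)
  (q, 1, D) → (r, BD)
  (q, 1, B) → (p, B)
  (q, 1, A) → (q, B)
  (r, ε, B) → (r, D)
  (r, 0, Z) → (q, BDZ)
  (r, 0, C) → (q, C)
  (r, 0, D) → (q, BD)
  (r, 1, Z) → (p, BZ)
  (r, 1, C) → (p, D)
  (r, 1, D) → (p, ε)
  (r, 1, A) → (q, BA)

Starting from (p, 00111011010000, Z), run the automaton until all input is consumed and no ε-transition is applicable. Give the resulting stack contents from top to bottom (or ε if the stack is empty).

(p, 00111011010000, Z)
  read 0, top Z: go to q, push Z → (q, 0111011010000, Z)
  read 0, top Z: go to q, push AZ → (q, 111011010000, AZ)
  read 1, top A: go to q, push B → (q, 11011010000, BZ)
  read 1, top B: go to p, push B → (p, 1011010000, BZ)
  read 1, top B: go to r, push ε → (r, 011010000, Z)
  read 0, top Z: go to q, push BDZ → (q, 11010000, BDZ)
  read 1, top B: go to p, push B → (p, 1010000, BDZ)
  read 1, top B: go to r, push ε → (r, 010000, DZ)
  read 0, top D: go to q, push BD → (q, 10000, BDZ)
  read 1, top B: go to p, push B → (p, 0000, BDZ)
  read 0, top B: go to q, push A → (q, 000, ADZ)
  read 0, top A: go to q, push A → (q, 00, ADZ)
  read 0, top A: go to q, push A → (q, 0, ADZ)
  read 0, top A: go to q, push A → (q, ε, ADZ)
All input consumed in state q with stack ADZ.

ADZ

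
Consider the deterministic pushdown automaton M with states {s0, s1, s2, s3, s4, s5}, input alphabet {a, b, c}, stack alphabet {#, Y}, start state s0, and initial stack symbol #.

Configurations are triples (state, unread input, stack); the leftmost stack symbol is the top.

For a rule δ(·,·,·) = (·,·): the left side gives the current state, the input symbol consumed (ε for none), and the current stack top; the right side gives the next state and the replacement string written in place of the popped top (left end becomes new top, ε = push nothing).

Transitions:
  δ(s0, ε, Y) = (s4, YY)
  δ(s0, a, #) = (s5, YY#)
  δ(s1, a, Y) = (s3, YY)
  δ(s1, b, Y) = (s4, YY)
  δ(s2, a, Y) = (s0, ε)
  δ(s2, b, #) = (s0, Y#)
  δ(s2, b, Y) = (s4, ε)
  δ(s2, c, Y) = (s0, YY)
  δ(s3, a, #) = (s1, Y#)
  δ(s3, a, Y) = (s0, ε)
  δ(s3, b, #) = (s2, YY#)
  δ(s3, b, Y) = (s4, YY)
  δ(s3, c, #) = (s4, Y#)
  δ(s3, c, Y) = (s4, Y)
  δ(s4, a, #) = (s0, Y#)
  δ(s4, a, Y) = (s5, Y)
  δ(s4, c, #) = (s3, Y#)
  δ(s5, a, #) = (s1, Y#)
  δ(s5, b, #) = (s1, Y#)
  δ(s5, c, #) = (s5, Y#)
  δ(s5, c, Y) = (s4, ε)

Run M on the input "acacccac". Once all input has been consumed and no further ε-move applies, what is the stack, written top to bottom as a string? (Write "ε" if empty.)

(s0, acacccac, #) ⊢ (s5, cacccac, YY#) ⊢ (s4, acccac, Y#) ⊢ (s5, cccac, Y#) ⊢ (s4, ccac, #) ⊢ (s3, cac, Y#) ⊢ (s4, ac, Y#) ⊢ (s5, c, Y#) ⊢ (s4, ε, #)
All input consumed in state s4 with stack #.

#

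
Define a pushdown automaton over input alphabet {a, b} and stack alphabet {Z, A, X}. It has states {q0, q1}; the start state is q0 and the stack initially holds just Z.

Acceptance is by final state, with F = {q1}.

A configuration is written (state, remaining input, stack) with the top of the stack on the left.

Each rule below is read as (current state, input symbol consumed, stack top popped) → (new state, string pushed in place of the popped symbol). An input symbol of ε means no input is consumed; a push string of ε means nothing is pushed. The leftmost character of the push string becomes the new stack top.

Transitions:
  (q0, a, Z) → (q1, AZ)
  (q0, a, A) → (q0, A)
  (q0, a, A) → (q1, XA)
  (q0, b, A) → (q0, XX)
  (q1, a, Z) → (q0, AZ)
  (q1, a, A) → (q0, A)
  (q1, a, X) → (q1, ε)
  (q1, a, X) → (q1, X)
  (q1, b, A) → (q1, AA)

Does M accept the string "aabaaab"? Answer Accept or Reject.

No computation consumes all input and reaches a final state.

Reject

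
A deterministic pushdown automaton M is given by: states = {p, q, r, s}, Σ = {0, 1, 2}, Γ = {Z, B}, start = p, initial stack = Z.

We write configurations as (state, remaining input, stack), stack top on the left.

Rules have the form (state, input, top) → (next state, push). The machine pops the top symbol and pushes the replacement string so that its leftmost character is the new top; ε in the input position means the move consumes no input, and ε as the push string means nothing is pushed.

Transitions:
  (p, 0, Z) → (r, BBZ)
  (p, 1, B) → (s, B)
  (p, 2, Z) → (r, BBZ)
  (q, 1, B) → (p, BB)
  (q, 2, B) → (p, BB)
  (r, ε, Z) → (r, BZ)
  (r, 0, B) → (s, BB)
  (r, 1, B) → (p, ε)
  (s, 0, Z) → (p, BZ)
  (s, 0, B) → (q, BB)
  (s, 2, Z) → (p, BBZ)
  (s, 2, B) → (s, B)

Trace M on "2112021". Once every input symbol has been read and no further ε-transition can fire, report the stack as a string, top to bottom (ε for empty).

BBBZ

(p, 2112021, Z)
  read 2, top Z: go to r, push BBZ → (r, 112021, BBZ)
  read 1, top B: go to p, push ε → (p, 12021, BZ)
  read 1, top B: go to s, push B → (s, 2021, BZ)
  read 2, top B: go to s, push B → (s, 021, BZ)
  read 0, top B: go to q, push BB → (q, 21, BBZ)
  read 2, top B: go to p, push BB → (p, 1, BBBZ)
  read 1, top B: go to s, push B → (s, ε, BBBZ)
All input consumed in state s with stack BBBZ.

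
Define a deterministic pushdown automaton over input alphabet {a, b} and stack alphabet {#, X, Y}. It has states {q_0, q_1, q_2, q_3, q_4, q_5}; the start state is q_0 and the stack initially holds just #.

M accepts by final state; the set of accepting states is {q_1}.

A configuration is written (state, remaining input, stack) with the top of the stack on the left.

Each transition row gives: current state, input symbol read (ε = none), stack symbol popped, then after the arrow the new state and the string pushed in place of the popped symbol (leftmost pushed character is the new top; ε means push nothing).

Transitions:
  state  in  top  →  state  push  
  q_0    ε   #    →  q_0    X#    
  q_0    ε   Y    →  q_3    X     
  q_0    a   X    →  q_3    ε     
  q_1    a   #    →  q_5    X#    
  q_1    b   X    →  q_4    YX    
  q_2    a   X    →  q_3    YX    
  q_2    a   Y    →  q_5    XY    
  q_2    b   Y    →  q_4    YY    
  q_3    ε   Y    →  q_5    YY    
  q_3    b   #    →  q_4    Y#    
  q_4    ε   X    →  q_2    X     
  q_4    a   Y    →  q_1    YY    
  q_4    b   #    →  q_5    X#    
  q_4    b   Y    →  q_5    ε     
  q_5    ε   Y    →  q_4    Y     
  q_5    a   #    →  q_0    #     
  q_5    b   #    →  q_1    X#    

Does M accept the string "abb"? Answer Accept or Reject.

(q_0, abb, #)
  ε-move, top #: go to q_0, push X# → (q_0, abb, X#)
  read a, top X: go to q_3, push ε → (q_3, bb, #)
  read b, top #: go to q_4, push Y# → (q_4, b, Y#)
  read b, top Y: go to q_5, push ε → (q_5, ε, #)
All input consumed; state q_5 ∉ F and no further ε-move applies.

Reject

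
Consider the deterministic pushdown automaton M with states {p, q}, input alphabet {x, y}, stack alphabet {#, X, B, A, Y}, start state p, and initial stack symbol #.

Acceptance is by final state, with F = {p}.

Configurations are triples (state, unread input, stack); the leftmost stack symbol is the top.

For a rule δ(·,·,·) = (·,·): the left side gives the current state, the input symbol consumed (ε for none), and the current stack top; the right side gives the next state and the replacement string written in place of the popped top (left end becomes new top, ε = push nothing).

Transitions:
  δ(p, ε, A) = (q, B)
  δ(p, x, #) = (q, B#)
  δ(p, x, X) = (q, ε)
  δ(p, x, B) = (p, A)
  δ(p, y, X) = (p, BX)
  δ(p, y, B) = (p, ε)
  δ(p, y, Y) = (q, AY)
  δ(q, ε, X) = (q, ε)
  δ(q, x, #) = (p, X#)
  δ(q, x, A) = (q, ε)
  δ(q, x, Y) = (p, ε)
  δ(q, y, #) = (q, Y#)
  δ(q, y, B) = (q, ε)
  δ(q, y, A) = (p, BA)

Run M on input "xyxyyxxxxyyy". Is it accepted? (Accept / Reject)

(p, xyxyyxxxxyyy, #)
  read x, top #: go to q, push B# → (q, yxyyxxxxyyy, B#)
  read y, top B: go to q, push ε → (q, xyyxxxxyyy, #)
  read x, top #: go to p, push X# → (p, yyxxxxyyy, X#)
  read y, top X: go to p, push BX → (p, yxxxxyyy, BX#)
  read y, top B: go to p, push ε → (p, xxxxyyy, X#)
  read x, top X: go to q, push ε → (q, xxxyyy, #)
  read x, top #: go to p, push X# → (p, xxyyy, X#)
  read x, top X: go to q, push ε → (q, xyyy, #)
  read x, top #: go to p, push X# → (p, yyy, X#)
  read y, top X: go to p, push BX → (p, yy, BX#)
  read y, top B: go to p, push ε → (p, y, X#)
  read y, top X: go to p, push BX → (p, ε, BX#)
All input consumed; state p ∈ F.

Accept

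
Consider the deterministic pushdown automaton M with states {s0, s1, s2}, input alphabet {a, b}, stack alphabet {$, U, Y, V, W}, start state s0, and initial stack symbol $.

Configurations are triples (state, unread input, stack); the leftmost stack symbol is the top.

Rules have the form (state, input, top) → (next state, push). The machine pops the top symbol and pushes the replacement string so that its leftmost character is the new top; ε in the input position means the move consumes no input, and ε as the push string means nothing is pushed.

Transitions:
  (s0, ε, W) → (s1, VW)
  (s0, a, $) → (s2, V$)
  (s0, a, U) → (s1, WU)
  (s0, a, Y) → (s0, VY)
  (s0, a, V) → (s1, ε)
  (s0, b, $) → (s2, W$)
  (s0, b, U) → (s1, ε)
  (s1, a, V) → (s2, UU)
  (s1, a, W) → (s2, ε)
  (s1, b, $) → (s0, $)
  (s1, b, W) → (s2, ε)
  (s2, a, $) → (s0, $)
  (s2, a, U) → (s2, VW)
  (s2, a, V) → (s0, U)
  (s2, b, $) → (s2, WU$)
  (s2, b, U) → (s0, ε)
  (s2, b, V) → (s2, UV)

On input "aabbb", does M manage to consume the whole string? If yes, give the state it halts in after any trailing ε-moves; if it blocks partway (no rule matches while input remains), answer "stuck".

s2

(s0, aabbb, $)
  read a, top $: go to s2, push V$ → (s2, abbb, V$)
  read a, top V: go to s0, push U → (s0, bbb, U$)
  read b, top U: go to s1, push ε → (s1, bb, $)
  read b, top $: go to s0, push $ → (s0, b, $)
  read b, top $: go to s2, push W$ → (s2, ε, W$)
All input consumed; M is in state s2.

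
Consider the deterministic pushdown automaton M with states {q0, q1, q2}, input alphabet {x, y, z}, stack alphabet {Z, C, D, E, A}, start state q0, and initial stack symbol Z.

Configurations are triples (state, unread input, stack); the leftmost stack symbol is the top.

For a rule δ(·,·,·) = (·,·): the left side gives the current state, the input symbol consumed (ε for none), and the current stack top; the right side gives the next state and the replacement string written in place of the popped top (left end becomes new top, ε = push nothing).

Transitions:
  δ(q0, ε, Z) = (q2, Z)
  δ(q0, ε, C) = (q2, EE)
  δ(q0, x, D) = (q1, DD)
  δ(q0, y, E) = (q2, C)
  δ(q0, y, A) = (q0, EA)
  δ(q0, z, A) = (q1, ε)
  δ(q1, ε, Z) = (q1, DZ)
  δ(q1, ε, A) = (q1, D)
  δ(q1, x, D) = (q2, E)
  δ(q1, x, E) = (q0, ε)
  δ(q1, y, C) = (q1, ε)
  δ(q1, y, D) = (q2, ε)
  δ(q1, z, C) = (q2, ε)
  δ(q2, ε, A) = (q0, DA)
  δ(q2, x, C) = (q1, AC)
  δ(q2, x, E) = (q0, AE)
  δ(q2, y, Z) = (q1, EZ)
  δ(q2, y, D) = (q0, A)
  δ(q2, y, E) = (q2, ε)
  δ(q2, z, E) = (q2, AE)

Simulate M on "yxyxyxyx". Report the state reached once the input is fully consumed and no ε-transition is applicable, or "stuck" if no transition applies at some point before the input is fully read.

(q0, yxyxyxyx, Z)
  ε-move, top Z: go to q2, push Z → (q2, yxyxyxyx, Z)
  read y, top Z: go to q1, push EZ → (q1, xyxyxyx, EZ)
  read x, top E: go to q0, push ε → (q0, yxyxyx, Z)
  ε-move, top Z: go to q2, push Z → (q2, yxyxyx, Z)
  read y, top Z: go to q1, push EZ → (q1, xyxyx, EZ)
  read x, top E: go to q0, push ε → (q0, yxyx, Z)
  ε-move, top Z: go to q2, push Z → (q2, yxyx, Z)
  read y, top Z: go to q1, push EZ → (q1, xyx, EZ)
  read x, top E: go to q0, push ε → (q0, yx, Z)
  ε-move, top Z: go to q2, push Z → (q2, yx, Z)
  read y, top Z: go to q1, push EZ → (q1, x, EZ)
  read x, top E: go to q0, push ε → (q0, ε, Z)
  ε-move, top Z: go to q2, push Z → (q2, ε, Z)
All input consumed; M is in state q2.

q2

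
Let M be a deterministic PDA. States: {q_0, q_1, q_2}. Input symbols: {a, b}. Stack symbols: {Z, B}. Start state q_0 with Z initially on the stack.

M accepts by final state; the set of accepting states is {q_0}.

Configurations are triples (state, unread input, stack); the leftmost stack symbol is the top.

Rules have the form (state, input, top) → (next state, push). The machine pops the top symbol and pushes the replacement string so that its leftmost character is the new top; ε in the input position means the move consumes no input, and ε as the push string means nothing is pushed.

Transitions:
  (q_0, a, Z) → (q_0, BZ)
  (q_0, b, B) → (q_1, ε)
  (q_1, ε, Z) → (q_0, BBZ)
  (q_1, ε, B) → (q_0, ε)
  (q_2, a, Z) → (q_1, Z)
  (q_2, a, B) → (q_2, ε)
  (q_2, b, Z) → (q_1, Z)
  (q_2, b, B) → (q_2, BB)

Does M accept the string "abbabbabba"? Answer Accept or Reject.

(q_0, abbabbabba, Z) ⊢ (q_0, bbabbabba, BZ) ⊢ (q_1, babbabba, Z) ⊢ (q_0, babbabba, BBZ) ⊢ (q_1, abbabba, BZ) ⊢ (q_0, abbabba, Z) ⊢ (q_0, bbabba, BZ) ⊢ (q_1, babba, Z) ⊢ (q_0, babba, BBZ) ⊢ (q_1, abba, BZ) ⊢ (q_0, abba, Z) ⊢ (q_0, bba, BZ) ⊢ (q_1, ba, Z) ⊢ (q_0, ba, BBZ) ⊢ (q_1, a, BZ) ⊢ (q_0, a, Z) ⊢ (q_0, ε, BZ)
All input consumed; state q_0 ∈ F.

Accept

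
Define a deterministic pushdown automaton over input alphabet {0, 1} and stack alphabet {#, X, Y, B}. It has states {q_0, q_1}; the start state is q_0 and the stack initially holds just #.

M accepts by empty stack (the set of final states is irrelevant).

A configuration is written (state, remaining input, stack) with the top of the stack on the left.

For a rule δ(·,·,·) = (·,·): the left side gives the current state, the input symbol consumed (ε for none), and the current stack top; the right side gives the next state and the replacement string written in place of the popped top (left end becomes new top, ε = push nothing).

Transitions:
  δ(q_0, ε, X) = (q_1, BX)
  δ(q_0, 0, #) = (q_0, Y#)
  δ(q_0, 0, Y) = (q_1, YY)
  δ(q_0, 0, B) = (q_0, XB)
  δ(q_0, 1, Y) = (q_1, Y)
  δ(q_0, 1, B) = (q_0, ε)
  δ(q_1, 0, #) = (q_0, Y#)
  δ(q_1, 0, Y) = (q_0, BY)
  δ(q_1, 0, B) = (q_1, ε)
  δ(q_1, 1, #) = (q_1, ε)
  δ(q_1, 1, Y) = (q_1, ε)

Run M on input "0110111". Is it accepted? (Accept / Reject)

Accept

(q_0, 0110111, #)
  read 0, top #: go to q_0, push Y# → (q_0, 110111, Y#)
  read 1, top Y: go to q_1, push Y → (q_1, 10111, Y#)
  read 1, top Y: go to q_1, push ε → (q_1, 0111, #)
  read 0, top #: go to q_0, push Y# → (q_0, 111, Y#)
  read 1, top Y: go to q_1, push Y → (q_1, 11, Y#)
  read 1, top Y: go to q_1, push ε → (q_1, 1, #)
  read 1, top #: go to q_1, push ε → (q_1, ε, ε)
All input consumed and the stack is empty.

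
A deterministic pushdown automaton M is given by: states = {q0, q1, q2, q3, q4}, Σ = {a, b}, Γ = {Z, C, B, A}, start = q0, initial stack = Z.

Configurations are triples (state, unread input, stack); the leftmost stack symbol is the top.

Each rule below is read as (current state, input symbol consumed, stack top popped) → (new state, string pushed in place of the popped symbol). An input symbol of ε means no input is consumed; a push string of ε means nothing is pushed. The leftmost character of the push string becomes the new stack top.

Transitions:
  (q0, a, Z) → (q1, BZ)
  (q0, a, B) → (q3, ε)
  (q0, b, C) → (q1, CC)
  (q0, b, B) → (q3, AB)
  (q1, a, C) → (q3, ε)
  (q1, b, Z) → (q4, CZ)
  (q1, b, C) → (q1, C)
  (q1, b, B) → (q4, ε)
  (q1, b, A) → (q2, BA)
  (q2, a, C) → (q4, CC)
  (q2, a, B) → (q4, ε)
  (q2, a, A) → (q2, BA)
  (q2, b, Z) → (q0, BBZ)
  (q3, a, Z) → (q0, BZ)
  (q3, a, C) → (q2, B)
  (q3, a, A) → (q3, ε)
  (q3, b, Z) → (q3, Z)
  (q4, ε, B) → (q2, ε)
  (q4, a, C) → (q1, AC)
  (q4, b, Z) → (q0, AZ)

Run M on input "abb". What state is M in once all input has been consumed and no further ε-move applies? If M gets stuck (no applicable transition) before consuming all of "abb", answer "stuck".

q0

(q0, abb, Z) ⊢ (q1, bb, BZ) ⊢ (q4, b, Z) ⊢ (q0, ε, AZ)
All input consumed; M is in state q0.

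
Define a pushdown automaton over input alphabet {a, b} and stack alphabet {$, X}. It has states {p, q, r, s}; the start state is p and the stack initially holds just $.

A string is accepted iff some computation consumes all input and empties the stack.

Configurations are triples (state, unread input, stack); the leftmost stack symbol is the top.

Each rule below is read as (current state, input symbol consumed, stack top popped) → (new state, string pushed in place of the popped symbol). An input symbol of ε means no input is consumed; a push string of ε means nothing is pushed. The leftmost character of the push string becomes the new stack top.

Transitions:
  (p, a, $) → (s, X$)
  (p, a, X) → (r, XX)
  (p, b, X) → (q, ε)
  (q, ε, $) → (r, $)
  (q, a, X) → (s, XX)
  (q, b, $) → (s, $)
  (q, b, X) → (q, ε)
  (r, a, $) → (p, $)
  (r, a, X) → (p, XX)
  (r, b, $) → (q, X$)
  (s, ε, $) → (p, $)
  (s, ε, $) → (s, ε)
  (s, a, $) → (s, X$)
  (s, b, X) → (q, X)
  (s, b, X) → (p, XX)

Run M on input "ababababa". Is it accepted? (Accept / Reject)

No computation consumes all input and empties the stack.

Reject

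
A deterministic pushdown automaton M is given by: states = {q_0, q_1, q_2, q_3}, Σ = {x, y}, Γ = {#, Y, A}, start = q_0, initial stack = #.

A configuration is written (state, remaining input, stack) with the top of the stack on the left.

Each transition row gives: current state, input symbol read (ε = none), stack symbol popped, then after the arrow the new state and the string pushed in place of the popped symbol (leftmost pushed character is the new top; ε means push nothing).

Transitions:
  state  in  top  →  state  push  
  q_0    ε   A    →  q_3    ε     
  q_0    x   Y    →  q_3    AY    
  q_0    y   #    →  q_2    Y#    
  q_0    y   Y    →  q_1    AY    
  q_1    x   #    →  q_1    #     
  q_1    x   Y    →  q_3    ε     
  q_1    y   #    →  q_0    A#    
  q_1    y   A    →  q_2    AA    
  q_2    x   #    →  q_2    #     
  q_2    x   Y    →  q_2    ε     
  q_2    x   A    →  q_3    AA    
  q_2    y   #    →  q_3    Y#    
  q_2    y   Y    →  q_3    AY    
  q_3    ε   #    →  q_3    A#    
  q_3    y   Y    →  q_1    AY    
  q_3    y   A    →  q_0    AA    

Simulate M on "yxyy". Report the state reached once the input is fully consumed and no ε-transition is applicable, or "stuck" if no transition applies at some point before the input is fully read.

q_1

(q_0, yxyy, #)
  read y, top #: go to q_2, push Y# → (q_2, xyy, Y#)
  read x, top Y: go to q_2, push ε → (q_2, yy, #)
  read y, top #: go to q_3, push Y# → (q_3, y, Y#)
  read y, top Y: go to q_1, push AY → (q_1, ε, AY#)
All input consumed; M is in state q_1.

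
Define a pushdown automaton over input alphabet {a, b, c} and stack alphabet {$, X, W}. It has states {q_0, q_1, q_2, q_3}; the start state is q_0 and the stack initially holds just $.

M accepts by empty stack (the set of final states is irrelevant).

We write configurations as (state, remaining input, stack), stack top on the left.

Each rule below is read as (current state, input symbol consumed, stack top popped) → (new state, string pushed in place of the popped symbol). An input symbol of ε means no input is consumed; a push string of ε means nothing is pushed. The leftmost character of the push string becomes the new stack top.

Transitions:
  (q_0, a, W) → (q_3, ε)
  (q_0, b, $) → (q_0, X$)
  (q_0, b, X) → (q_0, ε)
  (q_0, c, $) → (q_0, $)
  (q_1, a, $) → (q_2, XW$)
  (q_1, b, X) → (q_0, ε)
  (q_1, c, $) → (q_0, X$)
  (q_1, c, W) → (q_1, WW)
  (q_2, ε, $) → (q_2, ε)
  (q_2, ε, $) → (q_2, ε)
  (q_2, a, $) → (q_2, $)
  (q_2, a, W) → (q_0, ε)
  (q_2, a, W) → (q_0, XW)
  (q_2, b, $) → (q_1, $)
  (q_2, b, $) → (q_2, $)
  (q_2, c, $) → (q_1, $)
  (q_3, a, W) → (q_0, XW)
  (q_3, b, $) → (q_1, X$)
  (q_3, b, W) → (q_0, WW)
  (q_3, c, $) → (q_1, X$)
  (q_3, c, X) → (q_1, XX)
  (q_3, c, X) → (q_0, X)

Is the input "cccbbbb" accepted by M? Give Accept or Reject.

No computation consumes all input and empties the stack.

Reject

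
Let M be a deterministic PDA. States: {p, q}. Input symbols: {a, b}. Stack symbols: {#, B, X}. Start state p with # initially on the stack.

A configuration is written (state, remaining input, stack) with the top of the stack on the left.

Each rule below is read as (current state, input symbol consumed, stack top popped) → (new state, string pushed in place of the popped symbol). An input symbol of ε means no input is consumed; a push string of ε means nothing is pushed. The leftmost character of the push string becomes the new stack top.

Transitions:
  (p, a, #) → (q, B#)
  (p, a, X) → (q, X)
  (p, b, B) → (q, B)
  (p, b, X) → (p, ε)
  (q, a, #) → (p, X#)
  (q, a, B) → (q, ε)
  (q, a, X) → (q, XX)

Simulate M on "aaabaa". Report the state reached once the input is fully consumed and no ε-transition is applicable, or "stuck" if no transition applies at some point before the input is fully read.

(p, aaabaa, #)
  read a, top #: go to q, push B# → (q, aabaa, B#)
  read a, top B: go to q, push ε → (q, abaa, #)
  read a, top #: go to p, push X# → (p, baa, X#)
  read b, top X: go to p, push ε → (p, aa, #)
  read a, top #: go to q, push B# → (q, a, B#)
  read a, top B: go to q, push ε → (q, ε, #)
All input consumed; M is in state q.

q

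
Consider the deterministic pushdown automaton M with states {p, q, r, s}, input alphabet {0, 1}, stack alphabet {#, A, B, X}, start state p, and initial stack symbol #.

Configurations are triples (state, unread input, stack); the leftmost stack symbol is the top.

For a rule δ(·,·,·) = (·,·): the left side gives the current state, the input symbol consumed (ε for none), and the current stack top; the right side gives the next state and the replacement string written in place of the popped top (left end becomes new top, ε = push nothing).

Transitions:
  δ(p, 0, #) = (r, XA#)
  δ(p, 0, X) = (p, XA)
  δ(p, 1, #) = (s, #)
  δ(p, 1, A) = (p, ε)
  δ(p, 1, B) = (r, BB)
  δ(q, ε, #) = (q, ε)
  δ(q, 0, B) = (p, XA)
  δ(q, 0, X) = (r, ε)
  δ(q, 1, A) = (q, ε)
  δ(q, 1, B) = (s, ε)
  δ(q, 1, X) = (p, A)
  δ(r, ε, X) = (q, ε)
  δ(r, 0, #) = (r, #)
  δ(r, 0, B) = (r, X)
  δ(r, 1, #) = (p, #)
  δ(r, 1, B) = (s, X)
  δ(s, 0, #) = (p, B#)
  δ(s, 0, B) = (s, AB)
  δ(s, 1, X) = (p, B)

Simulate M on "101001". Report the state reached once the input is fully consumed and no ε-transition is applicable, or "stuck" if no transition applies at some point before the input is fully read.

(p, 101001, #)
  read 1, top #: go to s, push # → (s, 01001, #)
  read 0, top #: go to p, push B# → (p, 1001, B#)
  read 1, top B: go to r, push BB → (r, 001, BB#)
  read 0, top B: go to r, push X → (r, 01, XB#)
  ε-move, top X: go to q, push ε → (q, 01, B#)
  read 0, top B: go to p, push XA → (p, 1, XA#)
No transition for (p, 1, top X); M blocks with input 1 remaining.

stuck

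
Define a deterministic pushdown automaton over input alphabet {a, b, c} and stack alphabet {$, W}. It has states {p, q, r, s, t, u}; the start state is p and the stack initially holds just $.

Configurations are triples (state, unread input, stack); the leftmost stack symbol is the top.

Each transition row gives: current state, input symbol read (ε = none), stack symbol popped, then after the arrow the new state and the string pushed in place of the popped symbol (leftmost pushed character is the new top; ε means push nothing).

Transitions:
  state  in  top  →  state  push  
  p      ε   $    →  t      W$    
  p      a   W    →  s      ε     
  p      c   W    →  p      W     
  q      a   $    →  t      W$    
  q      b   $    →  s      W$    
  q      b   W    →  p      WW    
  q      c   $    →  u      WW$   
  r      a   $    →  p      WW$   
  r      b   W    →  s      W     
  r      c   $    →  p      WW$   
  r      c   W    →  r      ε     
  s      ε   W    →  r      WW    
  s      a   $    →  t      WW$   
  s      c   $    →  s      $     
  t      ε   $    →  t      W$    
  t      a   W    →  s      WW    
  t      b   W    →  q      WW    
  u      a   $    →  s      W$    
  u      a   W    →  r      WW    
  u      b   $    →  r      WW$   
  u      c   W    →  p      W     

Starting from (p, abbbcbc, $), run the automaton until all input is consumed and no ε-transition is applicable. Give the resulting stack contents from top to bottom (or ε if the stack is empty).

(p, abbbcbc, $) ⊢ (t, abbbcbc, W$) ⊢ (s, bbbcbc, WW$) ⊢ (r, bbbcbc, WWW$) ⊢ (s, bbcbc, WWW$) ⊢ (r, bbcbc, WWWW$) ⊢ (s, bcbc, WWWW$) ⊢ (r, bcbc, WWWWW$) ⊢ (s, cbc, WWWWW$) ⊢ (r, cbc, WWWWWW$) ⊢ (r, bc, WWWWW$) ⊢ (s, c, WWWWW$) ⊢ (r, c, WWWWWW$) ⊢ (r, ε, WWWWW$)
All input consumed in state r with stack WWWWW$.

WWWWW$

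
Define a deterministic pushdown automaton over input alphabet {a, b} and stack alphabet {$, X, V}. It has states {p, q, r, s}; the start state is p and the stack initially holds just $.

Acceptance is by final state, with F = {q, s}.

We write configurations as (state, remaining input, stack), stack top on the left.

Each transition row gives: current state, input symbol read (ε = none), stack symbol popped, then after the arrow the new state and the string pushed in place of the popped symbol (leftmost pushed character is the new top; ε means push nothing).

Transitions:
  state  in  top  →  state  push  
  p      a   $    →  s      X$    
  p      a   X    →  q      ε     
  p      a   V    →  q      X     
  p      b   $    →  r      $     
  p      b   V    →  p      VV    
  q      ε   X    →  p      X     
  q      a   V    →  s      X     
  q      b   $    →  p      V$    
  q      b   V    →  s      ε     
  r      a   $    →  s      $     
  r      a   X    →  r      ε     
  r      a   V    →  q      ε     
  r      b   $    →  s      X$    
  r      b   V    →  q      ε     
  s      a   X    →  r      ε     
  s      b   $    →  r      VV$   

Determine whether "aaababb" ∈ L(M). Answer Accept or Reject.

Reject

(p, aaababb, $) ⊢ (s, aababb, X$) ⊢ (r, ababb, $) ⊢ (s, babb, $) ⊢ (r, abb, VV$) ⊢ (q, bb, V$) ⊢ (s, b, $) ⊢ (r, ε, VV$)
All input consumed; state r ∉ F and no further ε-move applies.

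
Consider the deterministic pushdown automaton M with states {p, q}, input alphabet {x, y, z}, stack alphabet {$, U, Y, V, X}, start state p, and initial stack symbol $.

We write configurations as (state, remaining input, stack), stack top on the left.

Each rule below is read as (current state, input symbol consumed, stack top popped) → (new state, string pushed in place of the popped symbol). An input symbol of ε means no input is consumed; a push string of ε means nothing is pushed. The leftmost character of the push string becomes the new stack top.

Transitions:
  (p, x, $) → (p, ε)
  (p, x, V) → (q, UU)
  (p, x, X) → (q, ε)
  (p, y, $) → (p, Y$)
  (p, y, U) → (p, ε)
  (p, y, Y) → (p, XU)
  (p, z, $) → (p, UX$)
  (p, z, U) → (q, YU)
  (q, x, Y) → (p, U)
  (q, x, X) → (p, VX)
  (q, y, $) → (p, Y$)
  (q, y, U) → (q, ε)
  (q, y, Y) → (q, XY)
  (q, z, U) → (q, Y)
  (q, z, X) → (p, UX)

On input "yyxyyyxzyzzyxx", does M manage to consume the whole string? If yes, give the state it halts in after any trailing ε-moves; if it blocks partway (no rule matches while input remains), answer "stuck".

q

(p, yyxyyyxzyzzyxx, $) ⊢ (p, yxyyyxzyzzyxx, Y$) ⊢ (p, xyyyxzyzzyxx, XU$) ⊢ (q, yyyxzyzzyxx, U$) ⊢ (q, yyxzyzzyxx, $) ⊢ (p, yxzyzzyxx, Y$) ⊢ (p, xzyzzyxx, XU$) ⊢ (q, zyzzyxx, U$) ⊢ (q, yzzyxx, Y$) ⊢ (q, zzyxx, XY$) ⊢ (p, zyxx, UXY$) ⊢ (q, yxx, YUXY$) ⊢ (q, xx, XYUXY$) ⊢ (p, x, VXYUXY$) ⊢ (q, ε, UUXYUXY$)
All input consumed; M is in state q.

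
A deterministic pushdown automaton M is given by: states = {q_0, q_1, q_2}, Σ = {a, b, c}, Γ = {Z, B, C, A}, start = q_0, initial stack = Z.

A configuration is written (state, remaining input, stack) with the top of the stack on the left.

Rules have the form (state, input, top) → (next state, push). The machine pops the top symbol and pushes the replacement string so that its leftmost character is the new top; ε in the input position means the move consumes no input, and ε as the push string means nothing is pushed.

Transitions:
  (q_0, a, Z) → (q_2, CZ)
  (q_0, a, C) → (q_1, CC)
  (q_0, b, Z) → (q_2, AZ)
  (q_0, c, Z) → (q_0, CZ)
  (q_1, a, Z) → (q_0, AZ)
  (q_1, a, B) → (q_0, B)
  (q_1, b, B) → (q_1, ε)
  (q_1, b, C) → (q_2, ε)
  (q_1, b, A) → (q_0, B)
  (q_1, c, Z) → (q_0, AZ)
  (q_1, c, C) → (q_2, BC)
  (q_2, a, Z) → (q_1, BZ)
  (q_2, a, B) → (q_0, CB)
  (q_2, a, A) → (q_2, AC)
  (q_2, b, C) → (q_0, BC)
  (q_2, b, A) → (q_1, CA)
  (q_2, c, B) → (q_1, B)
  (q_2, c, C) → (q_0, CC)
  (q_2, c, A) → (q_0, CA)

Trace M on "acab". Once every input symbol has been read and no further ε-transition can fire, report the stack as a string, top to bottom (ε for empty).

(q_0, acab, Z)
  read a, top Z: go to q_2, push CZ → (q_2, cab, CZ)
  read c, top C: go to q_0, push CC → (q_0, ab, CCZ)
  read a, top C: go to q_1, push CC → (q_1, b, CCCZ)
  read b, top C: go to q_2, push ε → (q_2, ε, CCZ)
All input consumed in state q_2 with stack CCZ.

CCZ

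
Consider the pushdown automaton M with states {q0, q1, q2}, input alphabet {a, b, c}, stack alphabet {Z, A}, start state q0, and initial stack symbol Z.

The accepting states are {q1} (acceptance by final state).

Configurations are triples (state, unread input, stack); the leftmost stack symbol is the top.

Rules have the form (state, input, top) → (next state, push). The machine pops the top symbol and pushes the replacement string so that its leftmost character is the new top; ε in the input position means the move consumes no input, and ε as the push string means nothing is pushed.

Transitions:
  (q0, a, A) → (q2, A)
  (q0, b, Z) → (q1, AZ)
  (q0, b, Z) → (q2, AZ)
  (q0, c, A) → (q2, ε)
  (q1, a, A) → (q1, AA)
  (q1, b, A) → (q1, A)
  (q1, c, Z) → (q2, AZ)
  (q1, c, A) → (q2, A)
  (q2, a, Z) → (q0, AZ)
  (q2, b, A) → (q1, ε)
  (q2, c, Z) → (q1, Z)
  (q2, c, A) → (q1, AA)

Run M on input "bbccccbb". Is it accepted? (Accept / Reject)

Accept

One accepting computation: (q0, bbccccbb, Z) ⊢ (q1, bccccbb, AZ) ⊢ (q1, ccccbb, AZ) ⊢ (q2, cccbb, AZ) ⊢ (q1, ccbb, AAZ) ⊢ (q2, cbb, AAZ) ⊢ (q1, bb, AAAZ) ⊢ (q1, b, AAAZ) ⊢ (q1, ε, AAAZ)
All input consumed and state q1 ∈ F.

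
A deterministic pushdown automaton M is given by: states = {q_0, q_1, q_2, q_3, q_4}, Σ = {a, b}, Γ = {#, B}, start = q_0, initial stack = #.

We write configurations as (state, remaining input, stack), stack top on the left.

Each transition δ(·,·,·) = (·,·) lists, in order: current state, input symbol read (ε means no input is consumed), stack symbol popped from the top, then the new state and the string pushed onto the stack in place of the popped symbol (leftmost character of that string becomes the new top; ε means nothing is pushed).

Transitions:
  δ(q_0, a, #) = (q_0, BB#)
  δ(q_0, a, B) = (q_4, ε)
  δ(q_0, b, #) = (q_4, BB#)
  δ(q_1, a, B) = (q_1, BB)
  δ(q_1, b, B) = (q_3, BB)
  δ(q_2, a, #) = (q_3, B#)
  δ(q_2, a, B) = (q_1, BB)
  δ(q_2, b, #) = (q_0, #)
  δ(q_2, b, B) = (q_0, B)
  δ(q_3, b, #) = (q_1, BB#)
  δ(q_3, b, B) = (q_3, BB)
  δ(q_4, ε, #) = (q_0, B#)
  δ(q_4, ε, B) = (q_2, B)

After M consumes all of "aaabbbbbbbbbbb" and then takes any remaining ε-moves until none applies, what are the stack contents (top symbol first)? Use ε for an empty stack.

BBBBBBBBBBBBB#

(q_0, aaabbbbbbbbbbb, #)
  read a, top #: go to q_0, push BB# → (q_0, aabbbbbbbbbbb, BB#)
  read a, top B: go to q_4, push ε → (q_4, abbbbbbbbbbb, B#)
  ε-move, top B: go to q_2, push B → (q_2, abbbbbbbbbbb, B#)
  read a, top B: go to q_1, push BB → (q_1, bbbbbbbbbbb, BB#)
  read b, top B: go to q_3, push BB → (q_3, bbbbbbbbbb, BBB#)
  read b, top B: go to q_3, push BB → (q_3, bbbbbbbbb, BBBB#)
  read b, top B: go to q_3, push BB → (q_3, bbbbbbbb, BBBBB#)
  read b, top B: go to q_3, push BB → (q_3, bbbbbbb, BBBBBB#)
  read b, top B: go to q_3, push BB → (q_3, bbbbbb, BBBBBBB#)
  read b, top B: go to q_3, push BB → (q_3, bbbbb, BBBBBBBB#)
  read b, top B: go to q_3, push BB → (q_3, bbbb, BBBBBBBBB#)
  read b, top B: go to q_3, push BB → (q_3, bbb, BBBBBBBBBB#)
  read b, top B: go to q_3, push BB → (q_3, bb, BBBBBBBBBBB#)
  read b, top B: go to q_3, push BB → (q_3, b, BBBBBBBBBBBB#)
  read b, top B: go to q_3, push BB → (q_3, ε, BBBBBBBBBBBBB#)
All input consumed in state q_3 with stack BBBBBBBBBBBBB#.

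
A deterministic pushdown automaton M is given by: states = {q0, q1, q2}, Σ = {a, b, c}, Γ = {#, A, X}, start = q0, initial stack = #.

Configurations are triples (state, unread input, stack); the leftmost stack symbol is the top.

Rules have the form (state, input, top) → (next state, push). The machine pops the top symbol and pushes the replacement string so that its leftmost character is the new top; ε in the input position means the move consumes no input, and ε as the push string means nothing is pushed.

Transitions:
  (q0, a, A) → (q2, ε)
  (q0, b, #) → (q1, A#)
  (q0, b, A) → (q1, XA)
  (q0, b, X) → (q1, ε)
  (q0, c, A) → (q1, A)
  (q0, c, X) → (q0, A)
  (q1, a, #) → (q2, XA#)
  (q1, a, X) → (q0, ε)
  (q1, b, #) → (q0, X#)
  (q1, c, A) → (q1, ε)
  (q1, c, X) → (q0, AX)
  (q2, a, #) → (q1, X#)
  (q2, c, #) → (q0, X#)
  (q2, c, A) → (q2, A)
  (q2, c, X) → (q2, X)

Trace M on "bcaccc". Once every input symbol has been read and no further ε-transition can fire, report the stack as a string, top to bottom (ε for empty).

(q0, bcaccc, #) ⊢ (q1, caccc, A#) ⊢ (q1, accc, #) ⊢ (q2, ccc, XA#) ⊢ (q2, cc, XA#) ⊢ (q2, c, XA#) ⊢ (q2, ε, XA#)
All input consumed in state q2 with stack XA#.

XA#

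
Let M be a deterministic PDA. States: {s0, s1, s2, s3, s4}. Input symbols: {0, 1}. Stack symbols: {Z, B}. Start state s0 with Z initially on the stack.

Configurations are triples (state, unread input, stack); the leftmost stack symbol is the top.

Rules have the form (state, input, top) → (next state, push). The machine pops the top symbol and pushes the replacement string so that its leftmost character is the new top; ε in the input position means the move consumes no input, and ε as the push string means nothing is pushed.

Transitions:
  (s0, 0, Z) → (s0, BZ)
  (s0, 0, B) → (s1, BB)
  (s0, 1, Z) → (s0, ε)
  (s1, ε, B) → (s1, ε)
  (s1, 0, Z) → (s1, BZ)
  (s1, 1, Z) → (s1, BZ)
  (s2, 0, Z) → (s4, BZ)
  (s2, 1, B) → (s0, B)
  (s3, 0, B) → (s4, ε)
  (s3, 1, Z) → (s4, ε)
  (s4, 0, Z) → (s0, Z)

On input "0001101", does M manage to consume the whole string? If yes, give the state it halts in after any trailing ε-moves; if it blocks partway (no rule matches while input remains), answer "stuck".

s1

(s0, 0001101, Z)
  read 0, top Z: go to s0, push BZ → (s0, 001101, BZ)
  read 0, top B: go to s1, push BB → (s1, 01101, BBZ)
  ε-move, top B: go to s1, push ε → (s1, 01101, BZ)
  ε-move, top B: go to s1, push ε → (s1, 01101, Z)
  read 0, top Z: go to s1, push BZ → (s1, 1101, BZ)
  ε-move, top B: go to s1, push ε → (s1, 1101, Z)
  read 1, top Z: go to s1, push BZ → (s1, 101, BZ)
  ε-move, top B: go to s1, push ε → (s1, 101, Z)
  read 1, top Z: go to s1, push BZ → (s1, 01, BZ)
  ε-move, top B: go to s1, push ε → (s1, 01, Z)
  read 0, top Z: go to s1, push BZ → (s1, 1, BZ)
  ε-move, top B: go to s1, push ε → (s1, 1, Z)
  read 1, top Z: go to s1, push BZ → (s1, ε, BZ)
  ε-move, top B: go to s1, push ε → (s1, ε, Z)
All input consumed; M is in state s1.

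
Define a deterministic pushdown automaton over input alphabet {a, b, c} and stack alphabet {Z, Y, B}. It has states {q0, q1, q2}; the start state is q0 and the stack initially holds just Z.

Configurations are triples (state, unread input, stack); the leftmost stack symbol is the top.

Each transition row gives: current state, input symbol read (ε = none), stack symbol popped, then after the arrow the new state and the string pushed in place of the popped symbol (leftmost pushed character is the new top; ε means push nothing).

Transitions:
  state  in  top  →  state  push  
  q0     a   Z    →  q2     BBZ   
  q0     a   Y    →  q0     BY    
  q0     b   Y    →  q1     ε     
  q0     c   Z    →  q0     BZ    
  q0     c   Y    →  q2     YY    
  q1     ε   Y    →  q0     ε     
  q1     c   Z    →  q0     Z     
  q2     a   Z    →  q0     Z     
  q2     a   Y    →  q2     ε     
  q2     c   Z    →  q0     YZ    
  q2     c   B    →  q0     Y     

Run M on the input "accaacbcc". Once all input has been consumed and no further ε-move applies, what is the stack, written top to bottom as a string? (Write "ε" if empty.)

(q0, accaacbcc, Z)
  read a, top Z: go to q2, push BBZ → (q2, ccaacbcc, BBZ)
  read c, top B: go to q0, push Y → (q0, caacbcc, YBZ)
  read c, top Y: go to q2, push YY → (q2, aacbcc, YYBZ)
  read a, top Y: go to q2, push ε → (q2, acbcc, YBZ)
  read a, top Y: go to q2, push ε → (q2, cbcc, BZ)
  read c, top B: go to q0, push Y → (q0, bcc, YZ)
  read b, top Y: go to q1, push ε → (q1, cc, Z)
  read c, top Z: go to q0, push Z → (q0, c, Z)
  read c, top Z: go to q0, push BZ → (q0, ε, BZ)
All input consumed in state q0 with stack BZ.

BZ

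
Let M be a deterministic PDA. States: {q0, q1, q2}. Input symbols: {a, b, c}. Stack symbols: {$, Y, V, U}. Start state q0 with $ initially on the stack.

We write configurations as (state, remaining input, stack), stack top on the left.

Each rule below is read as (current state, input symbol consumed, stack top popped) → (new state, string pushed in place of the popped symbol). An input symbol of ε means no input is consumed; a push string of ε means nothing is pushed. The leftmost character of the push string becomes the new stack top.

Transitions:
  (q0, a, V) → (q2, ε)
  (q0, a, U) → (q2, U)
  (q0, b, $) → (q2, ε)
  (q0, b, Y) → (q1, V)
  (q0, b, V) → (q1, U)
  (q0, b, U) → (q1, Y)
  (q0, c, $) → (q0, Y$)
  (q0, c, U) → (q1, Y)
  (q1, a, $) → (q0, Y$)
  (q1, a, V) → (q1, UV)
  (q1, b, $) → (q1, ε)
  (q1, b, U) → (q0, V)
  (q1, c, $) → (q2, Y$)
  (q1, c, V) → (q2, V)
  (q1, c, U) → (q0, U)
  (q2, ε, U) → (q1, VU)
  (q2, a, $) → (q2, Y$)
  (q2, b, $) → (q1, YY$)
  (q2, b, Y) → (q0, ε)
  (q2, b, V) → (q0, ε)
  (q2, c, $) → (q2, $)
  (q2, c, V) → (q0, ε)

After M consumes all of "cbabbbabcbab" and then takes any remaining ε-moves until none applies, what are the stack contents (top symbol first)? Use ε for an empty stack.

VV$

(q0, cbabbbabcbab, $)
  read c, top $: go to q0, push Y$ → (q0, babbbabcbab, Y$)
  read b, top Y: go to q1, push V → (q1, abbbabcbab, V$)
  read a, top V: go to q1, push UV → (q1, bbbabcbab, UV$)
  read b, top U: go to q0, push V → (q0, bbabcbab, VV$)
  read b, top V: go to q1, push U → (q1, babcbab, UV$)
  read b, top U: go to q0, push V → (q0, abcbab, VV$)
  read a, top V: go to q2, push ε → (q2, bcbab, V$)
  read b, top V: go to q0, push ε → (q0, cbab, $)
  read c, top $: go to q0, push Y$ → (q0, bab, Y$)
  read b, top Y: go to q1, push V → (q1, ab, V$)
  read a, top V: go to q1, push UV → (q1, b, UV$)
  read b, top U: go to q0, push V → (q0, ε, VV$)
All input consumed in state q0 with stack VV$.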